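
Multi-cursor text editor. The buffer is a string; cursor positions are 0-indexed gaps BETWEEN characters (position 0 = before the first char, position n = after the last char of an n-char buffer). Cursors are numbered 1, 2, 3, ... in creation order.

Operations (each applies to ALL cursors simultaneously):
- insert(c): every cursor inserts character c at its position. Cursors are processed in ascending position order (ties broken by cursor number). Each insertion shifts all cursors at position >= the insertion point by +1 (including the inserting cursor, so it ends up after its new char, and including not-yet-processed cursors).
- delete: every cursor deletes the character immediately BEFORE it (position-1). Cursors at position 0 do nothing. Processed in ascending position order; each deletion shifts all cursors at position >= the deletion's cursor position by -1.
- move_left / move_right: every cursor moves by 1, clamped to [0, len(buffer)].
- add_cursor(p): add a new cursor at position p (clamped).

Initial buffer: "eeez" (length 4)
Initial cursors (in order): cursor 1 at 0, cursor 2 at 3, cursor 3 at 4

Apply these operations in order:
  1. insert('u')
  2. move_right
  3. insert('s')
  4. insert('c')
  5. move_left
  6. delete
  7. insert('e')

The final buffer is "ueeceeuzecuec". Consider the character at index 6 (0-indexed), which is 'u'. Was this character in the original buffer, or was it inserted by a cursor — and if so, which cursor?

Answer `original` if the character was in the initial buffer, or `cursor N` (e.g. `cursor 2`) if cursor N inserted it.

After op 1 (insert('u')): buffer="ueeeuzu" (len 7), cursors c1@1 c2@5 c3@7, authorship 1...2.3
After op 2 (move_right): buffer="ueeeuzu" (len 7), cursors c1@2 c2@6 c3@7, authorship 1...2.3
After op 3 (insert('s')): buffer="ueseeuzsus" (len 10), cursors c1@3 c2@8 c3@10, authorship 1.1..2.233
After op 4 (insert('c')): buffer="uesceeuzscusc" (len 13), cursors c1@4 c2@10 c3@13, authorship 1.11..2.22333
After op 5 (move_left): buffer="uesceeuzscusc" (len 13), cursors c1@3 c2@9 c3@12, authorship 1.11..2.22333
After op 6 (delete): buffer="ueceeuzcuc" (len 10), cursors c1@2 c2@7 c3@9, authorship 1.1..2.233
After op 7 (insert('e')): buffer="ueeceeuzecuec" (len 13), cursors c1@3 c2@9 c3@12, authorship 1.11..2.22333
Authorship (.=original, N=cursor N): 1 . 1 1 . . 2 . 2 2 3 3 3
Index 6: author = 2

Answer: cursor 2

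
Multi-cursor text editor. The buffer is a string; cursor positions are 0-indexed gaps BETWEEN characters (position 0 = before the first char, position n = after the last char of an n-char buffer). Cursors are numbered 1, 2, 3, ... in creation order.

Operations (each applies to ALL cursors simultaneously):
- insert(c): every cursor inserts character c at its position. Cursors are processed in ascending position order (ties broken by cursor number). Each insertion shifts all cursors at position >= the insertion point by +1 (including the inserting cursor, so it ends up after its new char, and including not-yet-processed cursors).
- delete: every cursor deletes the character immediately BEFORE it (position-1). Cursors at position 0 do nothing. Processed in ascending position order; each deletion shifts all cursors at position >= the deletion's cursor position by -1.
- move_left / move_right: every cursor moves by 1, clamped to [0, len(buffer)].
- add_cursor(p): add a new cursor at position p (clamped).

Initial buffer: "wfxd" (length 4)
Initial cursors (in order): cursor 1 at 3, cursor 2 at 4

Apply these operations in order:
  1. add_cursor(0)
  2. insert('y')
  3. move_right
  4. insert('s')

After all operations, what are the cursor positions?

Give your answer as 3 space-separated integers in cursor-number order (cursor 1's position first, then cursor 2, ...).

After op 1 (add_cursor(0)): buffer="wfxd" (len 4), cursors c3@0 c1@3 c2@4, authorship ....
After op 2 (insert('y')): buffer="ywfxydy" (len 7), cursors c3@1 c1@5 c2@7, authorship 3...1.2
After op 3 (move_right): buffer="ywfxydy" (len 7), cursors c3@2 c1@6 c2@7, authorship 3...1.2
After op 4 (insert('s')): buffer="ywsfxydsys" (len 10), cursors c3@3 c1@8 c2@10, authorship 3.3..1.122

Answer: 8 10 3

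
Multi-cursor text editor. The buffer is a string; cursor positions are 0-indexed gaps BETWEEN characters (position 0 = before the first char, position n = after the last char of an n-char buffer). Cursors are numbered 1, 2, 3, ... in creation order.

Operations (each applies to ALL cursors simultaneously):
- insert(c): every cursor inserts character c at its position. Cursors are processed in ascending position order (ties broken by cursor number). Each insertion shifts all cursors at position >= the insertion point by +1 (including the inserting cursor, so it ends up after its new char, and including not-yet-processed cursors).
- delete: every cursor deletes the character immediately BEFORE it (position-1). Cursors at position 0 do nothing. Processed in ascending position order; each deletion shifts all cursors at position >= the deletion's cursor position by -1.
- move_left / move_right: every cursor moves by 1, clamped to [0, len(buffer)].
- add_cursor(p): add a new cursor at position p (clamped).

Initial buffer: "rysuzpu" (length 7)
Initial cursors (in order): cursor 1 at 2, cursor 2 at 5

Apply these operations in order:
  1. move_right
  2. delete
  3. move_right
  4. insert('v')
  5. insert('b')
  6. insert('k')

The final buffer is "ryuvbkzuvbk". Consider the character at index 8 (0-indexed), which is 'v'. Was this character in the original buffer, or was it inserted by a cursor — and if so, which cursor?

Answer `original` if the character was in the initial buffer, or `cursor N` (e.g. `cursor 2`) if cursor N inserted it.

Answer: cursor 2

Derivation:
After op 1 (move_right): buffer="rysuzpu" (len 7), cursors c1@3 c2@6, authorship .......
After op 2 (delete): buffer="ryuzu" (len 5), cursors c1@2 c2@4, authorship .....
After op 3 (move_right): buffer="ryuzu" (len 5), cursors c1@3 c2@5, authorship .....
After op 4 (insert('v')): buffer="ryuvzuv" (len 7), cursors c1@4 c2@7, authorship ...1..2
After op 5 (insert('b')): buffer="ryuvbzuvb" (len 9), cursors c1@5 c2@9, authorship ...11..22
After op 6 (insert('k')): buffer="ryuvbkzuvbk" (len 11), cursors c1@6 c2@11, authorship ...111..222
Authorship (.=original, N=cursor N): . . . 1 1 1 . . 2 2 2
Index 8: author = 2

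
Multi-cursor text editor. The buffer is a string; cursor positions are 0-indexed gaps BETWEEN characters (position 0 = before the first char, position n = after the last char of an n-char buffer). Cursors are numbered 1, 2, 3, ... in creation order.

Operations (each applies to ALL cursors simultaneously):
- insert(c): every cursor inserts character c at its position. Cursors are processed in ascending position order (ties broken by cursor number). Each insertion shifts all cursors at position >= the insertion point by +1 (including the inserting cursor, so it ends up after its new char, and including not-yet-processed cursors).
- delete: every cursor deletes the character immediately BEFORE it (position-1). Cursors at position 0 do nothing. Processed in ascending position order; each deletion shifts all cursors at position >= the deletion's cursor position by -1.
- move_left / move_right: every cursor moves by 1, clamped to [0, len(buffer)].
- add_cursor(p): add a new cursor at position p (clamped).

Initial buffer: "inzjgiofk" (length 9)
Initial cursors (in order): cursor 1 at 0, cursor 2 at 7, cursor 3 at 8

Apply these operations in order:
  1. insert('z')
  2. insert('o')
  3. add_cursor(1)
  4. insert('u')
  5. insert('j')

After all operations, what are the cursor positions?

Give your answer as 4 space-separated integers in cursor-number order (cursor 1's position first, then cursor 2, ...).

Answer: 6 17 22 3

Derivation:
After op 1 (insert('z')): buffer="zinzjgiozfzk" (len 12), cursors c1@1 c2@9 c3@11, authorship 1.......2.3.
After op 2 (insert('o')): buffer="zoinzjgiozofzok" (len 15), cursors c1@2 c2@11 c3@14, authorship 11.......22.33.
After op 3 (add_cursor(1)): buffer="zoinzjgiozofzok" (len 15), cursors c4@1 c1@2 c2@11 c3@14, authorship 11.......22.33.
After op 4 (insert('u')): buffer="zuouinzjgiozoufzouk" (len 19), cursors c4@2 c1@4 c2@14 c3@18, authorship 1411.......222.333.
After op 5 (insert('j')): buffer="zujoujinzjgiozoujfzoujk" (len 23), cursors c4@3 c1@6 c2@17 c3@22, authorship 144111.......2222.3333.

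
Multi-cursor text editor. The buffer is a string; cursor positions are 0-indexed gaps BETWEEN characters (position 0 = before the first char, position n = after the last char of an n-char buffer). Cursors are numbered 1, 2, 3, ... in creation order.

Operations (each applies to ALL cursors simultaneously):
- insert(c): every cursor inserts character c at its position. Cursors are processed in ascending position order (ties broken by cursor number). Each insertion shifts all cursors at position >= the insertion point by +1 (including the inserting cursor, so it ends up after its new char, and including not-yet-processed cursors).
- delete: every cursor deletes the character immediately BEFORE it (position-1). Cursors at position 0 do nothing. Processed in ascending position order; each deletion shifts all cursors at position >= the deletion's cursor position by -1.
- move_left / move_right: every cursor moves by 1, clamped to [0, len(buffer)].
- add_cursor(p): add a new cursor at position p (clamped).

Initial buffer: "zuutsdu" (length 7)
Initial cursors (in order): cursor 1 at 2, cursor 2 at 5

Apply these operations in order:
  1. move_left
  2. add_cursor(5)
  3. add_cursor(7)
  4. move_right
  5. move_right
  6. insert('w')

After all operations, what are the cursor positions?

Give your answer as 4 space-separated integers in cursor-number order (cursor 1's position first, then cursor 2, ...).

Answer: 4 8 11 11

Derivation:
After op 1 (move_left): buffer="zuutsdu" (len 7), cursors c1@1 c2@4, authorship .......
After op 2 (add_cursor(5)): buffer="zuutsdu" (len 7), cursors c1@1 c2@4 c3@5, authorship .......
After op 3 (add_cursor(7)): buffer="zuutsdu" (len 7), cursors c1@1 c2@4 c3@5 c4@7, authorship .......
After op 4 (move_right): buffer="zuutsdu" (len 7), cursors c1@2 c2@5 c3@6 c4@7, authorship .......
After op 5 (move_right): buffer="zuutsdu" (len 7), cursors c1@3 c2@6 c3@7 c4@7, authorship .......
After op 6 (insert('w')): buffer="zuuwtsdwuww" (len 11), cursors c1@4 c2@8 c3@11 c4@11, authorship ...1...2.34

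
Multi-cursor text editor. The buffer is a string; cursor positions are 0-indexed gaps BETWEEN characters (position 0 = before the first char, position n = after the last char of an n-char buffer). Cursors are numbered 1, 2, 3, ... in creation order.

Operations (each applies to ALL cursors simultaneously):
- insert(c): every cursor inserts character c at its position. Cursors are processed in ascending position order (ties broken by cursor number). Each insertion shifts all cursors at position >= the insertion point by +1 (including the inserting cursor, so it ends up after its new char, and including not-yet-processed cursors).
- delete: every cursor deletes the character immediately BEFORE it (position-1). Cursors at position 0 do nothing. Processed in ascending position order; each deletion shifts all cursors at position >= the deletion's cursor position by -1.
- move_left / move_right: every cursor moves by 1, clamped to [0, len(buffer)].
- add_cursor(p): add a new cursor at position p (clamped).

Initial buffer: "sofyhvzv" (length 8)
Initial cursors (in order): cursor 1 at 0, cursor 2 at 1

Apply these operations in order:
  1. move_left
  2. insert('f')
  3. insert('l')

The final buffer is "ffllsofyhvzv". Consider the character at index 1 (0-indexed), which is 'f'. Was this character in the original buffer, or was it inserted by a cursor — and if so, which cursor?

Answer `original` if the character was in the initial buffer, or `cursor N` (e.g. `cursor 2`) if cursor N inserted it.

After op 1 (move_left): buffer="sofyhvzv" (len 8), cursors c1@0 c2@0, authorship ........
After op 2 (insert('f')): buffer="ffsofyhvzv" (len 10), cursors c1@2 c2@2, authorship 12........
After op 3 (insert('l')): buffer="ffllsofyhvzv" (len 12), cursors c1@4 c2@4, authorship 1212........
Authorship (.=original, N=cursor N): 1 2 1 2 . . . . . . . .
Index 1: author = 2

Answer: cursor 2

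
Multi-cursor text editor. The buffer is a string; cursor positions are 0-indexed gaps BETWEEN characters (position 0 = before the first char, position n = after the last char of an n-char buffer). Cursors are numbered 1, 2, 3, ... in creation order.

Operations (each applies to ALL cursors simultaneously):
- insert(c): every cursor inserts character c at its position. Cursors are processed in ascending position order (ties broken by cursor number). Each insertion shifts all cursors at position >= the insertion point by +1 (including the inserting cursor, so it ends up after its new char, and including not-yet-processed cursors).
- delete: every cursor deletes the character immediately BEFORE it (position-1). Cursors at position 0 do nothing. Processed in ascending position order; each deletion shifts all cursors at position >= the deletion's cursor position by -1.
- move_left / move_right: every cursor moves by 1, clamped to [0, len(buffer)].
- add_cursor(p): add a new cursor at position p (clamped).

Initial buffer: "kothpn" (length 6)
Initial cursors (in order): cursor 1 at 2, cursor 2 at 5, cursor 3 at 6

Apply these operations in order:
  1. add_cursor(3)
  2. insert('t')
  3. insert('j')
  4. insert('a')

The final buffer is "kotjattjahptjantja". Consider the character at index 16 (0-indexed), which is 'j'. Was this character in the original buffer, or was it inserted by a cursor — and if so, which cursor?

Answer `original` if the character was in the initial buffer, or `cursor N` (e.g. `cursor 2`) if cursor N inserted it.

Answer: cursor 3

Derivation:
After op 1 (add_cursor(3)): buffer="kothpn" (len 6), cursors c1@2 c4@3 c2@5 c3@6, authorship ......
After op 2 (insert('t')): buffer="kottthptnt" (len 10), cursors c1@3 c4@5 c2@8 c3@10, authorship ..1.4..2.3
After op 3 (insert('j')): buffer="kotjttjhptjntj" (len 14), cursors c1@4 c4@7 c2@11 c3@14, authorship ..11.44..22.33
After op 4 (insert('a')): buffer="kotjattjahptjantja" (len 18), cursors c1@5 c4@9 c2@14 c3@18, authorship ..111.444..222.333
Authorship (.=original, N=cursor N): . . 1 1 1 . 4 4 4 . . 2 2 2 . 3 3 3
Index 16: author = 3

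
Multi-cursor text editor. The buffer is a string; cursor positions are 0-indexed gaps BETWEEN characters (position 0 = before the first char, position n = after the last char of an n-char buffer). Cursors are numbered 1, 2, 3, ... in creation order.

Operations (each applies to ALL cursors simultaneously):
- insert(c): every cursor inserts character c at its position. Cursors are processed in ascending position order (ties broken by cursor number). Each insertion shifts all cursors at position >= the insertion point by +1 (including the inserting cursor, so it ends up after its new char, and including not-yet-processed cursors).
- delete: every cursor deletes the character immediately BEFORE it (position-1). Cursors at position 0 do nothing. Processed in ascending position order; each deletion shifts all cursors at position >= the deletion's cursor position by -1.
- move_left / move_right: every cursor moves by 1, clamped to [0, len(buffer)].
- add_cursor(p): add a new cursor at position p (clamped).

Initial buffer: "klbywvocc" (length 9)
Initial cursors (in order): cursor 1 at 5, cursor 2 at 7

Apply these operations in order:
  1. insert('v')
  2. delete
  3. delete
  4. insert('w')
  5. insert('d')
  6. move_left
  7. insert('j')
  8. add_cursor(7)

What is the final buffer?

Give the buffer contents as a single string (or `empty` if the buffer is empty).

After op 1 (insert('v')): buffer="klbywvvovcc" (len 11), cursors c1@6 c2@9, authorship .....1..2..
After op 2 (delete): buffer="klbywvocc" (len 9), cursors c1@5 c2@7, authorship .........
After op 3 (delete): buffer="klbyvcc" (len 7), cursors c1@4 c2@5, authorship .......
After op 4 (insert('w')): buffer="klbywvwcc" (len 9), cursors c1@5 c2@7, authorship ....1.2..
After op 5 (insert('d')): buffer="klbywdvwdcc" (len 11), cursors c1@6 c2@9, authorship ....11.22..
After op 6 (move_left): buffer="klbywdvwdcc" (len 11), cursors c1@5 c2@8, authorship ....11.22..
After op 7 (insert('j')): buffer="klbywjdvwjdcc" (len 13), cursors c1@6 c2@10, authorship ....111.222..
After op 8 (add_cursor(7)): buffer="klbywjdvwjdcc" (len 13), cursors c1@6 c3@7 c2@10, authorship ....111.222..

Answer: klbywjdvwjdcc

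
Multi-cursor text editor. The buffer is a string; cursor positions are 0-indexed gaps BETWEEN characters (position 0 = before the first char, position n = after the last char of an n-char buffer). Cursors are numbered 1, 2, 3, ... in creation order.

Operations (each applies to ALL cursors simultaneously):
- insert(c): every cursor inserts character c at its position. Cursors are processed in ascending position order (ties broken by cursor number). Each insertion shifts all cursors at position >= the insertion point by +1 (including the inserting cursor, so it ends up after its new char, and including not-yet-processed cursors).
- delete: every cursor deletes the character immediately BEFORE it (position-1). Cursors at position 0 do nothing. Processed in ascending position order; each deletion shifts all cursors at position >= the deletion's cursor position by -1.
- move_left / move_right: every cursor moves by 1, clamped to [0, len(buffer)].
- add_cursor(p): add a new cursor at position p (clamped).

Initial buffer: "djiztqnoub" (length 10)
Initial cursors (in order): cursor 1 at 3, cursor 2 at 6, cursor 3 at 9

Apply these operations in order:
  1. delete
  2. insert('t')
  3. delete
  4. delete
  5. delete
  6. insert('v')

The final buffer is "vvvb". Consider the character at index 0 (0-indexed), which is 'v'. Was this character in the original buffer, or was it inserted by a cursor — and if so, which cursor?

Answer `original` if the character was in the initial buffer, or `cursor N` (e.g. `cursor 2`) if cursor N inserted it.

Answer: cursor 1

Derivation:
After op 1 (delete): buffer="djztnob" (len 7), cursors c1@2 c2@4 c3@6, authorship .......
After op 2 (insert('t')): buffer="djtzttnotb" (len 10), cursors c1@3 c2@6 c3@9, authorship ..1..2..3.
After op 3 (delete): buffer="djztnob" (len 7), cursors c1@2 c2@4 c3@6, authorship .......
After op 4 (delete): buffer="dznb" (len 4), cursors c1@1 c2@2 c3@3, authorship ....
After op 5 (delete): buffer="b" (len 1), cursors c1@0 c2@0 c3@0, authorship .
After op 6 (insert('v')): buffer="vvvb" (len 4), cursors c1@3 c2@3 c3@3, authorship 123.
Authorship (.=original, N=cursor N): 1 2 3 .
Index 0: author = 1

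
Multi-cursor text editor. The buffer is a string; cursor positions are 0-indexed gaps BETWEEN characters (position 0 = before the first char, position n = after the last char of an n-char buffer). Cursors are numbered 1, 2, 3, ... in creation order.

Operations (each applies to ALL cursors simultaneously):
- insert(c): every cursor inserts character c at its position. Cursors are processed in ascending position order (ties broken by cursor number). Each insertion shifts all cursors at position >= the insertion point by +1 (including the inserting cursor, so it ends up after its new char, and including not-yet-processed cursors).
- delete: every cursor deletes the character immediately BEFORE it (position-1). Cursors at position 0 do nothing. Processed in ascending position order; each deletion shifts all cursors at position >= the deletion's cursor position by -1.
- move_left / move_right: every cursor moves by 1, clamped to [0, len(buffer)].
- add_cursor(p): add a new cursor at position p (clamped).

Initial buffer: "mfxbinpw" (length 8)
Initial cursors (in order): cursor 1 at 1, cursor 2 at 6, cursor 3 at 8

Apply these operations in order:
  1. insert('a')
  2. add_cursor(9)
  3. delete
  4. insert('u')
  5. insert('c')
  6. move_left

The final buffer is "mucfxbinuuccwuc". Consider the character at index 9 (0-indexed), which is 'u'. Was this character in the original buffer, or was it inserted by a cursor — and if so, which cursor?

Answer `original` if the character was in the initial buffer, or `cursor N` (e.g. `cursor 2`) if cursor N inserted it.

Answer: cursor 4

Derivation:
After op 1 (insert('a')): buffer="mafxbinapwa" (len 11), cursors c1@2 c2@8 c3@11, authorship .1.....2..3
After op 2 (add_cursor(9)): buffer="mafxbinapwa" (len 11), cursors c1@2 c2@8 c4@9 c3@11, authorship .1.....2..3
After op 3 (delete): buffer="mfxbinw" (len 7), cursors c1@1 c2@6 c4@6 c3@7, authorship .......
After op 4 (insert('u')): buffer="mufxbinuuwu" (len 11), cursors c1@2 c2@9 c4@9 c3@11, authorship .1.....24.3
After op 5 (insert('c')): buffer="mucfxbinuuccwuc" (len 15), cursors c1@3 c2@12 c4@12 c3@15, authorship .11.....2424.33
After op 6 (move_left): buffer="mucfxbinuuccwuc" (len 15), cursors c1@2 c2@11 c4@11 c3@14, authorship .11.....2424.33
Authorship (.=original, N=cursor N): . 1 1 . . . . . 2 4 2 4 . 3 3
Index 9: author = 4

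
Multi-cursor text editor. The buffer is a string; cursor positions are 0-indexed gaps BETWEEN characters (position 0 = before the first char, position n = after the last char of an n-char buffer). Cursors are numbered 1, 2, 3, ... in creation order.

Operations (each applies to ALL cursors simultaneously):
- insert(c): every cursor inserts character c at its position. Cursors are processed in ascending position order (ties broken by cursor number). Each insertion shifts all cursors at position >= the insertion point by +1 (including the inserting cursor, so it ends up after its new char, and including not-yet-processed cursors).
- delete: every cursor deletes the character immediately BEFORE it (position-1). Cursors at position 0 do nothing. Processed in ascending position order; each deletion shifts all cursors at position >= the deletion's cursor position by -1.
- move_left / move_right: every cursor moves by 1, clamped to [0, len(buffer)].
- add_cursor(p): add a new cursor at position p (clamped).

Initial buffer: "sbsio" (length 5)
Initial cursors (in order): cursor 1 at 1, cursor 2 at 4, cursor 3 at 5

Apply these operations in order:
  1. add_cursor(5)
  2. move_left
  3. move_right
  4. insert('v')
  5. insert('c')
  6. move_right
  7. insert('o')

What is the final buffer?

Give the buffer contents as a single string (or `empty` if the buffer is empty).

Answer: svcbosivcoovvccoo

Derivation:
After op 1 (add_cursor(5)): buffer="sbsio" (len 5), cursors c1@1 c2@4 c3@5 c4@5, authorship .....
After op 2 (move_left): buffer="sbsio" (len 5), cursors c1@0 c2@3 c3@4 c4@4, authorship .....
After op 3 (move_right): buffer="sbsio" (len 5), cursors c1@1 c2@4 c3@5 c4@5, authorship .....
After op 4 (insert('v')): buffer="svbsivovv" (len 9), cursors c1@2 c2@6 c3@9 c4@9, authorship .1...2.34
After op 5 (insert('c')): buffer="svcbsivcovvcc" (len 13), cursors c1@3 c2@8 c3@13 c4@13, authorship .11...22.3434
After op 6 (move_right): buffer="svcbsivcovvcc" (len 13), cursors c1@4 c2@9 c3@13 c4@13, authorship .11...22.3434
After op 7 (insert('o')): buffer="svcbosivcoovvccoo" (len 17), cursors c1@5 c2@11 c3@17 c4@17, authorship .11.1..22.2343434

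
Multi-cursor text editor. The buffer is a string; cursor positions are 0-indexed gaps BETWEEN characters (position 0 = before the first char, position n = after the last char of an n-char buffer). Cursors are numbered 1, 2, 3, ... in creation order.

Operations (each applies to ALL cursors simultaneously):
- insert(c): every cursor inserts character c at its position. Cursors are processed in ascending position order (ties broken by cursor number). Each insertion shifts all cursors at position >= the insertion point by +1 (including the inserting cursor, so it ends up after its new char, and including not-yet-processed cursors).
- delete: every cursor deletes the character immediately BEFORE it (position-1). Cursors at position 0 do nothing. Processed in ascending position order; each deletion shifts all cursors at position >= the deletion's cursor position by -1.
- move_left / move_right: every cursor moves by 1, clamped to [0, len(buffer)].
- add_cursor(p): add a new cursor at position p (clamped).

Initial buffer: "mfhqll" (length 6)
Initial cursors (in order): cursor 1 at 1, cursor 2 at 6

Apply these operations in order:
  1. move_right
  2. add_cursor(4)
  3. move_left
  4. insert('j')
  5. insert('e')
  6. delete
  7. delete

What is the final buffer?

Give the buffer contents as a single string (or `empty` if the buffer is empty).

After op 1 (move_right): buffer="mfhqll" (len 6), cursors c1@2 c2@6, authorship ......
After op 2 (add_cursor(4)): buffer="mfhqll" (len 6), cursors c1@2 c3@4 c2@6, authorship ......
After op 3 (move_left): buffer="mfhqll" (len 6), cursors c1@1 c3@3 c2@5, authorship ......
After op 4 (insert('j')): buffer="mjfhjqljl" (len 9), cursors c1@2 c3@5 c2@8, authorship .1..3..2.
After op 5 (insert('e')): buffer="mjefhjeqljel" (len 12), cursors c1@3 c3@7 c2@11, authorship .11..33..22.
After op 6 (delete): buffer="mjfhjqljl" (len 9), cursors c1@2 c3@5 c2@8, authorship .1..3..2.
After op 7 (delete): buffer="mfhqll" (len 6), cursors c1@1 c3@3 c2@5, authorship ......

Answer: mfhqll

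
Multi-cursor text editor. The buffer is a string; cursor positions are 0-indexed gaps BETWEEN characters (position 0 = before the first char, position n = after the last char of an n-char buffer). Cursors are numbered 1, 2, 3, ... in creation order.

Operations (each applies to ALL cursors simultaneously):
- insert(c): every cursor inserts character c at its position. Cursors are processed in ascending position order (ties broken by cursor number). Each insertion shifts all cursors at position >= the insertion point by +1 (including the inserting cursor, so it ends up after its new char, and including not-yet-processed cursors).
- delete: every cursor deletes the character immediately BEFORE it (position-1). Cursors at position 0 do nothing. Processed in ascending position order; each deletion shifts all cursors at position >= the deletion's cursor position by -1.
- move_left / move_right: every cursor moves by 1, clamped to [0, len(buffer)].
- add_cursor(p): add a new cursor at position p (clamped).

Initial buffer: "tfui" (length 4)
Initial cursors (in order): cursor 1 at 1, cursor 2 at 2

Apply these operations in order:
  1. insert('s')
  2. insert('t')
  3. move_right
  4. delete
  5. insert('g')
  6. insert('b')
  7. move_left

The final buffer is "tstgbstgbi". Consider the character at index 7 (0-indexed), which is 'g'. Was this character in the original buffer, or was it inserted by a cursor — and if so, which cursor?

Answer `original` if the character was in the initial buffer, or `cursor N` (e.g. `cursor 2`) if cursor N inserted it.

Answer: cursor 2

Derivation:
After op 1 (insert('s')): buffer="tsfsui" (len 6), cursors c1@2 c2@4, authorship .1.2..
After op 2 (insert('t')): buffer="tstfstui" (len 8), cursors c1@3 c2@6, authorship .11.22..
After op 3 (move_right): buffer="tstfstui" (len 8), cursors c1@4 c2@7, authorship .11.22..
After op 4 (delete): buffer="tststi" (len 6), cursors c1@3 c2@5, authorship .1122.
After op 5 (insert('g')): buffer="tstgstgi" (len 8), cursors c1@4 c2@7, authorship .111222.
After op 6 (insert('b')): buffer="tstgbstgbi" (len 10), cursors c1@5 c2@9, authorship .11112222.
After op 7 (move_left): buffer="tstgbstgbi" (len 10), cursors c1@4 c2@8, authorship .11112222.
Authorship (.=original, N=cursor N): . 1 1 1 1 2 2 2 2 .
Index 7: author = 2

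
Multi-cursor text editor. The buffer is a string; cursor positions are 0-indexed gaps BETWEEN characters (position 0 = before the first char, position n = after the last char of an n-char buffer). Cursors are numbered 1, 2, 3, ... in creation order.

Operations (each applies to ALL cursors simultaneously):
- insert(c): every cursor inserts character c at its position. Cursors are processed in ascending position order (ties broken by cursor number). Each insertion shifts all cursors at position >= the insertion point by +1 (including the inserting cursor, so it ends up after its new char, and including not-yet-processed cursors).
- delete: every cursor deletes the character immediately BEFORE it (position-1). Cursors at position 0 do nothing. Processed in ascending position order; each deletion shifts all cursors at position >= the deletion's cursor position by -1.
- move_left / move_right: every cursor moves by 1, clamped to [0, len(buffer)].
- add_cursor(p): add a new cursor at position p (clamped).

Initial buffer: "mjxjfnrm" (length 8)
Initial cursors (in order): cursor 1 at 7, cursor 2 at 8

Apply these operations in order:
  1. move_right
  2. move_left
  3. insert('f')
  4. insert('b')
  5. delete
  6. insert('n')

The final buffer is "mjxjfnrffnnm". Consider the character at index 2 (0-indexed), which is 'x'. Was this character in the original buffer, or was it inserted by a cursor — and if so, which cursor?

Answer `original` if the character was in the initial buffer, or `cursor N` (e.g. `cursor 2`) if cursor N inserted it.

Answer: original

Derivation:
After op 1 (move_right): buffer="mjxjfnrm" (len 8), cursors c1@8 c2@8, authorship ........
After op 2 (move_left): buffer="mjxjfnrm" (len 8), cursors c1@7 c2@7, authorship ........
After op 3 (insert('f')): buffer="mjxjfnrffm" (len 10), cursors c1@9 c2@9, authorship .......12.
After op 4 (insert('b')): buffer="mjxjfnrffbbm" (len 12), cursors c1@11 c2@11, authorship .......1212.
After op 5 (delete): buffer="mjxjfnrffm" (len 10), cursors c1@9 c2@9, authorship .......12.
After op 6 (insert('n')): buffer="mjxjfnrffnnm" (len 12), cursors c1@11 c2@11, authorship .......1212.
Authorship (.=original, N=cursor N): . . . . . . . 1 2 1 2 .
Index 2: author = original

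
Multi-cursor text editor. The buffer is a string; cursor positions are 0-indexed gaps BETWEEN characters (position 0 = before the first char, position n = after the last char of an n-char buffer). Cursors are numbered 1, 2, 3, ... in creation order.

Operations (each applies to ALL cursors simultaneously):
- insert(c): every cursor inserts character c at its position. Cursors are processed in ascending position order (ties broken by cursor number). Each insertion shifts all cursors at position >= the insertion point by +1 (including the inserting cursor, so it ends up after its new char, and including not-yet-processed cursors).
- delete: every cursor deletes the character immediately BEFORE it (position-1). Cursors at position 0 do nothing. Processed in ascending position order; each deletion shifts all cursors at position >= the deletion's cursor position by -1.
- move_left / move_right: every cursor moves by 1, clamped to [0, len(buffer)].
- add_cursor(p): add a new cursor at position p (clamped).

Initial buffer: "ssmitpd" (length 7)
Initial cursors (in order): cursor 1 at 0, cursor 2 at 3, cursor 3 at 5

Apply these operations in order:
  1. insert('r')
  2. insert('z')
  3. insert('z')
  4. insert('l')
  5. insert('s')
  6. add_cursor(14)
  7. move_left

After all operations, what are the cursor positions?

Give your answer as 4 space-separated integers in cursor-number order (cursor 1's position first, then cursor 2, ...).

After op 1 (insert('r')): buffer="rssmritrpd" (len 10), cursors c1@1 c2@5 c3@8, authorship 1...2..3..
After op 2 (insert('z')): buffer="rzssmrzitrzpd" (len 13), cursors c1@2 c2@7 c3@11, authorship 11...22..33..
After op 3 (insert('z')): buffer="rzzssmrzzitrzzpd" (len 16), cursors c1@3 c2@9 c3@14, authorship 111...222..333..
After op 4 (insert('l')): buffer="rzzlssmrzzlitrzzlpd" (len 19), cursors c1@4 c2@11 c3@17, authorship 1111...2222..3333..
After op 5 (insert('s')): buffer="rzzlsssmrzzlsitrzzlspd" (len 22), cursors c1@5 c2@13 c3@20, authorship 11111...22222..33333..
After op 6 (add_cursor(14)): buffer="rzzlsssmrzzlsitrzzlspd" (len 22), cursors c1@5 c2@13 c4@14 c3@20, authorship 11111...22222..33333..
After op 7 (move_left): buffer="rzzlsssmrzzlsitrzzlspd" (len 22), cursors c1@4 c2@12 c4@13 c3@19, authorship 11111...22222..33333..

Answer: 4 12 19 13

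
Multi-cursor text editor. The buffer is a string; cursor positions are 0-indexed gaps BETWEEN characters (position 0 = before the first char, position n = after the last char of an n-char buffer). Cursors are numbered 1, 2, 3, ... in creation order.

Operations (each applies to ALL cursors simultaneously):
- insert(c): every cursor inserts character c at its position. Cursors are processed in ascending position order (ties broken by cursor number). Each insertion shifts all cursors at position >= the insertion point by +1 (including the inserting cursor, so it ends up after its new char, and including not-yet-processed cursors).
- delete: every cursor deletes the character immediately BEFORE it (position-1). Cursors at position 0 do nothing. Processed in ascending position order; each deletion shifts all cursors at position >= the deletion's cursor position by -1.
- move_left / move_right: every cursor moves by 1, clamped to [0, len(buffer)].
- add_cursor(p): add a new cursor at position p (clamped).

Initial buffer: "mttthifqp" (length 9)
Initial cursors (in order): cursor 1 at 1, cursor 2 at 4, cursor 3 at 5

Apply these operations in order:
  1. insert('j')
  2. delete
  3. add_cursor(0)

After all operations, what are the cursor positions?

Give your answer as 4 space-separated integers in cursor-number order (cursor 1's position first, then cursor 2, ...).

After op 1 (insert('j')): buffer="mjtttjhjifqp" (len 12), cursors c1@2 c2@6 c3@8, authorship .1...2.3....
After op 2 (delete): buffer="mttthifqp" (len 9), cursors c1@1 c2@4 c3@5, authorship .........
After op 3 (add_cursor(0)): buffer="mttthifqp" (len 9), cursors c4@0 c1@1 c2@4 c3@5, authorship .........

Answer: 1 4 5 0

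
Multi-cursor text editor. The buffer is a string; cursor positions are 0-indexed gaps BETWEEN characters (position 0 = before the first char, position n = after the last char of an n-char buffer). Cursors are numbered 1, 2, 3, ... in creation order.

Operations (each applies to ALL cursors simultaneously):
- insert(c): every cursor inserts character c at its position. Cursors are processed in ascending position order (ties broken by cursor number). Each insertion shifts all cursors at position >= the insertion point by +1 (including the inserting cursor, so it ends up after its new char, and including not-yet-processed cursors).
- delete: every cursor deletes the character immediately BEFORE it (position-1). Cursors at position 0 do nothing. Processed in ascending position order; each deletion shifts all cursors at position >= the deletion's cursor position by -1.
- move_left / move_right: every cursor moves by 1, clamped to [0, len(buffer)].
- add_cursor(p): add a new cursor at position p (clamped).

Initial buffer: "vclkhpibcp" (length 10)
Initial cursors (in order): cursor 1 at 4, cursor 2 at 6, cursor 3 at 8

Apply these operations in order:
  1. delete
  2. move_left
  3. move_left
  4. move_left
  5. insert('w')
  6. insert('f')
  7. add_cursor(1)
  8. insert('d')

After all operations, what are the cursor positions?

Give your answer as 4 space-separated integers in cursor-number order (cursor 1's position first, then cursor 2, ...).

Answer: 4 8 12 2

Derivation:
After op 1 (delete): buffer="vclhicp" (len 7), cursors c1@3 c2@4 c3@5, authorship .......
After op 2 (move_left): buffer="vclhicp" (len 7), cursors c1@2 c2@3 c3@4, authorship .......
After op 3 (move_left): buffer="vclhicp" (len 7), cursors c1@1 c2@2 c3@3, authorship .......
After op 4 (move_left): buffer="vclhicp" (len 7), cursors c1@0 c2@1 c3@2, authorship .......
After op 5 (insert('w')): buffer="wvwcwlhicp" (len 10), cursors c1@1 c2@3 c3@5, authorship 1.2.3.....
After op 6 (insert('f')): buffer="wfvwfcwflhicp" (len 13), cursors c1@2 c2@5 c3@8, authorship 11.22.33.....
After op 7 (add_cursor(1)): buffer="wfvwfcwflhicp" (len 13), cursors c4@1 c1@2 c2@5 c3@8, authorship 11.22.33.....
After op 8 (insert('d')): buffer="wdfdvwfdcwfdlhicp" (len 17), cursors c4@2 c1@4 c2@8 c3@12, authorship 1411.222.333.....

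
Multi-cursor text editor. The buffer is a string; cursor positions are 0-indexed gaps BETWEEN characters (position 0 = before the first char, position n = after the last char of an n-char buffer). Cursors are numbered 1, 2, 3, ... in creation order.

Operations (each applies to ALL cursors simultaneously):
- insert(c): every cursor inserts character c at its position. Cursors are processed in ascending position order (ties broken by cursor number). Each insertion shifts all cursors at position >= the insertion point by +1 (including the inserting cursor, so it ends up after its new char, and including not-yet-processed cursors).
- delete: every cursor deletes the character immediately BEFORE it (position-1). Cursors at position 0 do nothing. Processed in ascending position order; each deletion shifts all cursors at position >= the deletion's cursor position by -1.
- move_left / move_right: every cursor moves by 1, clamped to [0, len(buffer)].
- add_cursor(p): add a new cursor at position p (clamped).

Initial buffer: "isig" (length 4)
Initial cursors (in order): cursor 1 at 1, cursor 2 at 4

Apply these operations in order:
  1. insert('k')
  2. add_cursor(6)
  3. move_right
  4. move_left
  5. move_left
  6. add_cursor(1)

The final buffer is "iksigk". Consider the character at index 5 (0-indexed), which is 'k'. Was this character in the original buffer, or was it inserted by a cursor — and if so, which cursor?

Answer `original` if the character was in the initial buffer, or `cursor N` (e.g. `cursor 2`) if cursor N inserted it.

Answer: cursor 2

Derivation:
After op 1 (insert('k')): buffer="iksigk" (len 6), cursors c1@2 c2@6, authorship .1...2
After op 2 (add_cursor(6)): buffer="iksigk" (len 6), cursors c1@2 c2@6 c3@6, authorship .1...2
After op 3 (move_right): buffer="iksigk" (len 6), cursors c1@3 c2@6 c3@6, authorship .1...2
After op 4 (move_left): buffer="iksigk" (len 6), cursors c1@2 c2@5 c3@5, authorship .1...2
After op 5 (move_left): buffer="iksigk" (len 6), cursors c1@1 c2@4 c3@4, authorship .1...2
After op 6 (add_cursor(1)): buffer="iksigk" (len 6), cursors c1@1 c4@1 c2@4 c3@4, authorship .1...2
Authorship (.=original, N=cursor N): . 1 . . . 2
Index 5: author = 2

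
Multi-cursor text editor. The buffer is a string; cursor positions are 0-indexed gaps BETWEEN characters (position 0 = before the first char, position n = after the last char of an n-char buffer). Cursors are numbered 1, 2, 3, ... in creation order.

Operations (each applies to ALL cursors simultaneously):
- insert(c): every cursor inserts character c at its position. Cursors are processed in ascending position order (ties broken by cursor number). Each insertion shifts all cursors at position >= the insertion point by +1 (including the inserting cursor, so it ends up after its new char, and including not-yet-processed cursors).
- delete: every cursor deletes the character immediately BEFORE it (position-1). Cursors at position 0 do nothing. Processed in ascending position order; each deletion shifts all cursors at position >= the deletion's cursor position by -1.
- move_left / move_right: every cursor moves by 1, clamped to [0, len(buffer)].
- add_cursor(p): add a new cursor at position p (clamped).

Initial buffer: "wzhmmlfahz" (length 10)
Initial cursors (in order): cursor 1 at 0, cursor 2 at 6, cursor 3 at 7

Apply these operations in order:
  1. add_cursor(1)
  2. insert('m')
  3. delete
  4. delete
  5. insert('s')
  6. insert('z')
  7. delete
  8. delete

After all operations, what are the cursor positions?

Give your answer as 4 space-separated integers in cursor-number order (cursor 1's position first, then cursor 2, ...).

Answer: 0 4 4 0

Derivation:
After op 1 (add_cursor(1)): buffer="wzhmmlfahz" (len 10), cursors c1@0 c4@1 c2@6 c3@7, authorship ..........
After op 2 (insert('m')): buffer="mwmzhmmlmfmahz" (len 14), cursors c1@1 c4@3 c2@9 c3@11, authorship 1.4.....2.3...
After op 3 (delete): buffer="wzhmmlfahz" (len 10), cursors c1@0 c4@1 c2@6 c3@7, authorship ..........
After op 4 (delete): buffer="zhmmahz" (len 7), cursors c1@0 c4@0 c2@4 c3@4, authorship .......
After op 5 (insert('s')): buffer="sszhmmssahz" (len 11), cursors c1@2 c4@2 c2@8 c3@8, authorship 14....23...
After op 6 (insert('z')): buffer="sszzzhmmsszzahz" (len 15), cursors c1@4 c4@4 c2@12 c3@12, authorship 1414....2323...
After op 7 (delete): buffer="sszhmmssahz" (len 11), cursors c1@2 c4@2 c2@8 c3@8, authorship 14....23...
After op 8 (delete): buffer="zhmmahz" (len 7), cursors c1@0 c4@0 c2@4 c3@4, authorship .......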